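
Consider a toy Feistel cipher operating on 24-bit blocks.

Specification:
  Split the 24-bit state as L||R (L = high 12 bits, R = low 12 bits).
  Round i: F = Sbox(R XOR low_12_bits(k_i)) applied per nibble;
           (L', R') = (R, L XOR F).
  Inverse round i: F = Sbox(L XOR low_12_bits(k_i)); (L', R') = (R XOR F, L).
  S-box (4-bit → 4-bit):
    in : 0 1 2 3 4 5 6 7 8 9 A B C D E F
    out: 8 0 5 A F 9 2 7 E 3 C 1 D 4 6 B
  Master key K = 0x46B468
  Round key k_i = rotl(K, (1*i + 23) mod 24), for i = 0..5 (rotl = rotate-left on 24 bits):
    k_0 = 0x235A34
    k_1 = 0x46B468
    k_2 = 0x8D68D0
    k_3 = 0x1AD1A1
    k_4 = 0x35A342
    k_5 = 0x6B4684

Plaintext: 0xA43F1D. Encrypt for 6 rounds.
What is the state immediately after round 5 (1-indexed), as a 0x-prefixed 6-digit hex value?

0x4A2C62

s_0 = plaintext = 0xA43F1D
s_1 = Round(s_0, k_0) = 0xF1D310
s_2 = Round(s_1, k_1) = 0x310863
s_3 = Round(s_2, k_2) = 0x863B0A
s_4 = Round(s_3, k_3) = 0xB0A4A2
s_5 = Round(s_4, k_4) = 0x4A2C62
s_6 = Round(s_5, k_5) = 0xC628C0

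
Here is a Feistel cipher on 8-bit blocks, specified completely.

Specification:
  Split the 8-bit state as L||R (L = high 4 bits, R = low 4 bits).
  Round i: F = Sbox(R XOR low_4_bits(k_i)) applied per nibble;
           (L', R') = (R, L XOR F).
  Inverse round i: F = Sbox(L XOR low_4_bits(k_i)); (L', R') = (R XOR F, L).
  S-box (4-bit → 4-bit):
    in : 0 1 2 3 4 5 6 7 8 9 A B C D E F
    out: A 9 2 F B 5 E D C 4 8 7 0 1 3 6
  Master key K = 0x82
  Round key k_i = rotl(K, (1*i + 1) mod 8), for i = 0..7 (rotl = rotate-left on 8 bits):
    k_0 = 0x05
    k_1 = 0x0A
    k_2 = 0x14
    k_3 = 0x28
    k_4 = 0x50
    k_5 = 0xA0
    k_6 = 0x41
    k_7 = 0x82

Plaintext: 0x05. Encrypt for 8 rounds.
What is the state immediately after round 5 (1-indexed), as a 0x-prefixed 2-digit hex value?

s_0 = plaintext = 0x05
s_1 = Round(s_0, k_0) = 0x5A
s_2 = Round(s_1, k_1) = 0xAF
s_3 = Round(s_2, k_2) = 0xFD
s_4 = Round(s_3, k_3) = 0xDA
s_5 = Round(s_4, k_4) = 0xA5
s_6 = Round(s_5, k_5) = 0x5F
s_7 = Round(s_6, k_6) = 0xF6
s_8 = Round(s_7, k_7) = 0x64

0xA5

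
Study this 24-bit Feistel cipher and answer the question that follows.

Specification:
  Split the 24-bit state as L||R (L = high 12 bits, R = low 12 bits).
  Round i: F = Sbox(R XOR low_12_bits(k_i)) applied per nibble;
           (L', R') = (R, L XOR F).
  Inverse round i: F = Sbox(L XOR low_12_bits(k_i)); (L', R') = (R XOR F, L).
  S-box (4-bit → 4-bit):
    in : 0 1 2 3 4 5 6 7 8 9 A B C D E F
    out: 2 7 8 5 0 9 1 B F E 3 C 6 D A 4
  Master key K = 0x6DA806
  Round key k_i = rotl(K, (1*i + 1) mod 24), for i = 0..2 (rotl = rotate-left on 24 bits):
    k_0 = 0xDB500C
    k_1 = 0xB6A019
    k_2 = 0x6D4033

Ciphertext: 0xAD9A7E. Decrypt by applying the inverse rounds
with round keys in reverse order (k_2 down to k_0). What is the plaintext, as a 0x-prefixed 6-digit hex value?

0x9144B9

s_0 = ciphertext = 0xAD9A7E
s_1 = InvRound(s_0, k_2) = 0x9DDAD9
s_2 = InvRound(s_1, k_1) = 0x4B99DD
s_3 = InvRound(s_2, k_0) = 0x9144B9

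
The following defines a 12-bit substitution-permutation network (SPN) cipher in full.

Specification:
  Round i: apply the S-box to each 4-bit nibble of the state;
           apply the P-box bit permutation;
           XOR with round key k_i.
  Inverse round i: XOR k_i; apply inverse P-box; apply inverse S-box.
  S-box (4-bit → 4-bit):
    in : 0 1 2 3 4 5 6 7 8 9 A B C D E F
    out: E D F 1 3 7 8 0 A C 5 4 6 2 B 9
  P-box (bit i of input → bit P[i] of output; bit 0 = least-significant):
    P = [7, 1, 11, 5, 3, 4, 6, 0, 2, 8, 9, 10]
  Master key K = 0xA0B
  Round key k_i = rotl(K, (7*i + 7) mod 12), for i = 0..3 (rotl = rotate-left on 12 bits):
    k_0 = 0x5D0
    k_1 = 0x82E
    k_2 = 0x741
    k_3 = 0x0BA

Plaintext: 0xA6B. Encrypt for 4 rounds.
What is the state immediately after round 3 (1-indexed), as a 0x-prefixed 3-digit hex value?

0x627

s_0 = plaintext = 0xA6B
s_1 = Round(s_0, k_0) = 0xFD5
s_2 = Round(s_1, k_1) = 0x4B8
s_3 = Round(s_2, k_2) = 0x627
s_4 = Round(s_3, k_3) = 0x4E3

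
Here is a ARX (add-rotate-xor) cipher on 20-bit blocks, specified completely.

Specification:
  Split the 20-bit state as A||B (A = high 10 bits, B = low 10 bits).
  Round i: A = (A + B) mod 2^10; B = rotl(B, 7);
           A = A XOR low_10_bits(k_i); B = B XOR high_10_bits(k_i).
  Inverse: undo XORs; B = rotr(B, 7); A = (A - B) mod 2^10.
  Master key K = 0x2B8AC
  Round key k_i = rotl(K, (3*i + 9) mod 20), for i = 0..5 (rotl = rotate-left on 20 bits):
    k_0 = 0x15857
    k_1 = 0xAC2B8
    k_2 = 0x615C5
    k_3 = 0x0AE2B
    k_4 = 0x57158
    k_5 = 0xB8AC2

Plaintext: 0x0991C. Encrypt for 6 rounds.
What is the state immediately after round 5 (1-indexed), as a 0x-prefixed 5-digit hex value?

0xC5873

s_0 = plaintext = 0x0991C
s_1 = Round(s_0, k_0) = 0x45675
s_2 = Round(s_1, k_1) = 0x4C87E
s_3 = Round(s_2, k_2) = 0x1D68A
s_4 = Round(s_3, k_3) = 0x3517A
s_5 = Round(s_4, k_4) = 0xC5873
s_6 = Round(s_5, k_5) = 0x52F6C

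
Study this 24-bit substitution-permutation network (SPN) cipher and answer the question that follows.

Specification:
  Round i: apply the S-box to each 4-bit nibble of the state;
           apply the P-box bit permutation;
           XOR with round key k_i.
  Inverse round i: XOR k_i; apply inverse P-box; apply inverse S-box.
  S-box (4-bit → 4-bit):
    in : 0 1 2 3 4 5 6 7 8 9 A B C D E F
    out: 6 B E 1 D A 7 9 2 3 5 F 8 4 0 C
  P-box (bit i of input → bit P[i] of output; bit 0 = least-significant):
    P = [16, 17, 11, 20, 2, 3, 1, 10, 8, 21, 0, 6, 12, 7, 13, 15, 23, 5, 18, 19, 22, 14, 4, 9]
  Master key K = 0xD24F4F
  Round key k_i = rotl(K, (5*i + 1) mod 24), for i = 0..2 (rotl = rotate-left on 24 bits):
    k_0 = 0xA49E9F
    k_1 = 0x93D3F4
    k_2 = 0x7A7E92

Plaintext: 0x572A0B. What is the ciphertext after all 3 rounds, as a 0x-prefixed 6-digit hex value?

0x78CADD

s_0 = plaintext = 0x572A0B
s_1 = Round(s_0, k_0) = 0x3F7514
s_2 = Round(s_1, k_1) = 0xEE4FB8
s_3 = Round(s_2, k_2) = 0x78CADD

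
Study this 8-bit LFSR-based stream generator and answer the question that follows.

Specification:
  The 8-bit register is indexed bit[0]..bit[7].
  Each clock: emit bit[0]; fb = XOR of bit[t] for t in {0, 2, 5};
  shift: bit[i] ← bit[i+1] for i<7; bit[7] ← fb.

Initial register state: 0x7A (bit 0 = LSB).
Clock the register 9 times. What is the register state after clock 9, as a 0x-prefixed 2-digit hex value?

0x2F

reg_0 = 0x7A
clock 1: out=0, reg = 0xBD
clock 2: out=1, reg = 0xDE
clock 3: out=0, reg = 0xEF
clock 4: out=1, reg = 0xF7
clock 5: out=1, reg = 0xFB
clock 6: out=1, reg = 0x7D
clock 7: out=1, reg = 0xBE
clock 8: out=0, reg = 0x5F
clock 9: out=1, reg = 0x2F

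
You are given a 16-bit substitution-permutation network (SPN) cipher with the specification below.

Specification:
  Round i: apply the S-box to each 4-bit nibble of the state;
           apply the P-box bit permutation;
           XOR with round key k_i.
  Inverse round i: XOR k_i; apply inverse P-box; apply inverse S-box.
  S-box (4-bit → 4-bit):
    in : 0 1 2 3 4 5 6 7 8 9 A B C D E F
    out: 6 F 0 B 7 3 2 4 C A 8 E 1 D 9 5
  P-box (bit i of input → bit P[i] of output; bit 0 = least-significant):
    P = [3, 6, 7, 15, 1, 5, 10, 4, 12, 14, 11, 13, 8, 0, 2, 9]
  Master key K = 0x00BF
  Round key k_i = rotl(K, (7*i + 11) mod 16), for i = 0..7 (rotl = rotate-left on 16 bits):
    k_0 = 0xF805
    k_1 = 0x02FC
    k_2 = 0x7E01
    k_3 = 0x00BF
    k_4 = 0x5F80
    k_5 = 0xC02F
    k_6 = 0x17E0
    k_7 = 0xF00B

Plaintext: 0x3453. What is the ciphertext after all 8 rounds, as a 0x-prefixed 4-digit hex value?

s_0 = plaintext = 0x3453
s_1 = Round(s_0, k_0) = 0x236E
s_2 = Round(s_1, k_1) = 0xF2D4
s_3 = Round(s_2, k_2) = 0x7BDF
s_4 = Round(s_3, k_3) = 0x6C21
s_5 = Round(s_4, k_4) = 0xCF49
s_6 = Round(s_5, k_5) = 0x5D4D
s_7 = Round(s_6, k_6) = 0xAA4B
s_8 = Round(s_7, k_7) = 0x56E9

0x56E9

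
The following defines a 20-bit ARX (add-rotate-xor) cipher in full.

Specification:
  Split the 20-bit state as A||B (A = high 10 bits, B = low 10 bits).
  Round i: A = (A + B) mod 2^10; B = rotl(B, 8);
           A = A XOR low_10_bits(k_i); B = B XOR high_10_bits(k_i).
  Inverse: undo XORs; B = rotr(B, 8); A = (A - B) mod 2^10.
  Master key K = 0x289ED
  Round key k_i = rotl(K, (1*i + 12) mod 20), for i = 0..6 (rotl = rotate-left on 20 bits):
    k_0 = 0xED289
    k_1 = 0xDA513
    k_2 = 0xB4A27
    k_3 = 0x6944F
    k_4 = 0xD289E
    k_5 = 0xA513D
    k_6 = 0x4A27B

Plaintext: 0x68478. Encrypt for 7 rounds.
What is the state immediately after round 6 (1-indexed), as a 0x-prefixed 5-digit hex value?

0x1823A

s_0 = plaintext = 0x68478
s_1 = Round(s_0, k_0) = 0x243AA
s_2 = Round(s_1, k_1) = 0x4A583
s_3 = Round(s_2, k_2) = 0x22DB2
s_4 = Round(s_3, k_3) = 0x9CBC9
s_5 = Round(s_4, k_4) = 0xA96B8
s_6 = Round(s_5, k_5) = 0x1823A
s_7 = Round(s_6, k_6) = 0x387A6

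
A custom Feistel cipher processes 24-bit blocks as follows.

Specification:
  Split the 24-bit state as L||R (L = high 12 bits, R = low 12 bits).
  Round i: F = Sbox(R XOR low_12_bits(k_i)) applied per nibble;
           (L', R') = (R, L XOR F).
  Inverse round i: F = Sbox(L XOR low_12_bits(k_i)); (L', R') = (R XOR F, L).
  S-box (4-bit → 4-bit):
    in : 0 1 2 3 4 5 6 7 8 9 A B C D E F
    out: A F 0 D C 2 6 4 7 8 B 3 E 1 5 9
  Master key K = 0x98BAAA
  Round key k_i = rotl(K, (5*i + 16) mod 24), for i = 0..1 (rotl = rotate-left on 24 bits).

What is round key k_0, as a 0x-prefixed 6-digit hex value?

K = 0x98BAAA
k_0 = rotl(K, (5*0+16) mod 24) = rotl(K, 16) = 0xAA98BA

0xAA98BA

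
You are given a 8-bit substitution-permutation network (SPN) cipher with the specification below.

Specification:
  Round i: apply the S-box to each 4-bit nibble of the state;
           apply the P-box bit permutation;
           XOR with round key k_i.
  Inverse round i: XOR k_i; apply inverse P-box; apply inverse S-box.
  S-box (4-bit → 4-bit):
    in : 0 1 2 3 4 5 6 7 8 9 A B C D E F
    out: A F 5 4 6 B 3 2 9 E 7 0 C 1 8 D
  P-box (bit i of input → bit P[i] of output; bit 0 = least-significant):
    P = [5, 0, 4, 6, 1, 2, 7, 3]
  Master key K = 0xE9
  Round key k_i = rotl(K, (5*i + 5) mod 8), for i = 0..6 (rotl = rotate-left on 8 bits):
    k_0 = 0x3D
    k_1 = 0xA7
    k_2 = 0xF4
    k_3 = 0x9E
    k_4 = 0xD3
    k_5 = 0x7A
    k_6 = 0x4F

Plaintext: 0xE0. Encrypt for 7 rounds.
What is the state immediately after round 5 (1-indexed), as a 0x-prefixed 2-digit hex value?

s_0 = plaintext = 0xE0
s_1 = Round(s_0, k_0) = 0x74
s_2 = Round(s_1, k_1) = 0xB2
s_3 = Round(s_2, k_2) = 0xC4
s_4 = Round(s_3, k_3) = 0x07
s_5 = Round(s_4, k_4) = 0xDE
s_6 = Round(s_5, k_5) = 0x38
s_7 = Round(s_6, k_6) = 0xAF

0xDE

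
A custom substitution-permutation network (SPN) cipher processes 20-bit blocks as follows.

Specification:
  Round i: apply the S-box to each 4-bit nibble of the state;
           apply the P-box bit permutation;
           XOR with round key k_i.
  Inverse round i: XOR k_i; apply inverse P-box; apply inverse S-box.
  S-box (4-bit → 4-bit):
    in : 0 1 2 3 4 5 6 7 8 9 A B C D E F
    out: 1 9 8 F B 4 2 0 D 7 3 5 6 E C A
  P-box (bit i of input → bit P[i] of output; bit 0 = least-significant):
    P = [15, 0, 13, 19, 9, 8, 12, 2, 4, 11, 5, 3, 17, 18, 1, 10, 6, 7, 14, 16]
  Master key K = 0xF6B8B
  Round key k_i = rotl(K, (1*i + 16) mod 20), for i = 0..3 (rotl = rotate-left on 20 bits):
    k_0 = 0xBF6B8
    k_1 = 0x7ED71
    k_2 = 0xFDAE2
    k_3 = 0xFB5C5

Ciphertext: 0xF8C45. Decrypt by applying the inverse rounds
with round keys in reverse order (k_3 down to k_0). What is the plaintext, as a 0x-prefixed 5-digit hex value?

s_0 = ciphertext = 0xF8C45
s_1 = InvRound(s_0, k_3) = 0x676C5
s_2 = InvRound(s_1, k_2) = 0x2EC23
s_3 = InvRound(s_2, k_1) = 0x1C067
s_4 = InvRound(s_3, k_0) = 0xA818D

0xA818D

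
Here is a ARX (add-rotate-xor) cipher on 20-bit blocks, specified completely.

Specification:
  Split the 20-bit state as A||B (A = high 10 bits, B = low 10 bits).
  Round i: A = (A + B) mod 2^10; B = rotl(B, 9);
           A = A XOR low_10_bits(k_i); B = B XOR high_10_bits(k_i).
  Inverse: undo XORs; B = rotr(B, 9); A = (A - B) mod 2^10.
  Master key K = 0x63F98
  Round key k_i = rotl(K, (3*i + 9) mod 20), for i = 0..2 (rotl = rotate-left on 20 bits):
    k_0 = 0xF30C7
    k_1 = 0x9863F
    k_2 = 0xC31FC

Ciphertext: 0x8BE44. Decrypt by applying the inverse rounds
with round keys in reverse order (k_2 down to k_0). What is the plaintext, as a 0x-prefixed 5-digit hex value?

0x4005D

s_0 = ciphertext = 0x8BE44
s_1 = InvRound(s_0, k_2) = 0x50E90
s_2 = InvRound(s_1, k_1) = 0x669E2
s_3 = InvRound(s_2, k_0) = 0x4005D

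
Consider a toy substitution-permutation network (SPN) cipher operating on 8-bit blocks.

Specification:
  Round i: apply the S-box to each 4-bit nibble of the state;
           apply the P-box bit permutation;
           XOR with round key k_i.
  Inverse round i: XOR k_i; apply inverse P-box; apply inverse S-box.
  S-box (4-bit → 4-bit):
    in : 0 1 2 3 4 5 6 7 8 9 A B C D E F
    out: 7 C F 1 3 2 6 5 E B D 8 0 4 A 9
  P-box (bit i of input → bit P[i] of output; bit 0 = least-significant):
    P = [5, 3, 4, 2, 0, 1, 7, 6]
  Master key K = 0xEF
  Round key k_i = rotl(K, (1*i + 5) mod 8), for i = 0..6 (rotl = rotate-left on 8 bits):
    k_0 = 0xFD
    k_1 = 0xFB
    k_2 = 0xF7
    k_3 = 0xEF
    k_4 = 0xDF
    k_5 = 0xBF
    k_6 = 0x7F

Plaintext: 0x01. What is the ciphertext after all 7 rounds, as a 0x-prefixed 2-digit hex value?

0xCE

s_0 = plaintext = 0x01
s_1 = Round(s_0, k_0) = 0x6A
s_2 = Round(s_1, k_1) = 0x4D
s_3 = Round(s_2, k_2) = 0xE4
s_4 = Round(s_3, k_3) = 0x85
s_5 = Round(s_4, k_4) = 0x15
s_6 = Round(s_5, k_5) = 0x77
s_7 = Round(s_6, k_6) = 0xCE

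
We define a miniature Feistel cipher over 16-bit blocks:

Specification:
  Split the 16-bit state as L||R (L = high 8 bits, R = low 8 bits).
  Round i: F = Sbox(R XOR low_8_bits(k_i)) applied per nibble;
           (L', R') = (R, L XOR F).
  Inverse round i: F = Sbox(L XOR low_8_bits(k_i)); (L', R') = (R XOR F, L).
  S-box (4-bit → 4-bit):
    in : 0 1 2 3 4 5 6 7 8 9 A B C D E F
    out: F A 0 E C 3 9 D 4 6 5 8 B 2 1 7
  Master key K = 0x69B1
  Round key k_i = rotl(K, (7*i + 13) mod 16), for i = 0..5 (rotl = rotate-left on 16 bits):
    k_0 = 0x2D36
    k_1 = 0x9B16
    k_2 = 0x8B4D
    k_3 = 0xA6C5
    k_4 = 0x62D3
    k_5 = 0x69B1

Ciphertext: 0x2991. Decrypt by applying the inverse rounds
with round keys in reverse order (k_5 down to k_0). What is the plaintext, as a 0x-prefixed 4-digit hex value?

0xB277

s_0 = ciphertext = 0x2991
s_1 = InvRound(s_0, k_5) = 0xF529
s_2 = InvRound(s_1, k_4) = 0x20F5
s_3 = InvRound(s_2, k_3) = 0xE620
s_4 = InvRound(s_3, k_2) = 0x78E6
s_5 = InvRound(s_4, k_1) = 0x7778
s_6 = InvRound(s_5, k_0) = 0xB277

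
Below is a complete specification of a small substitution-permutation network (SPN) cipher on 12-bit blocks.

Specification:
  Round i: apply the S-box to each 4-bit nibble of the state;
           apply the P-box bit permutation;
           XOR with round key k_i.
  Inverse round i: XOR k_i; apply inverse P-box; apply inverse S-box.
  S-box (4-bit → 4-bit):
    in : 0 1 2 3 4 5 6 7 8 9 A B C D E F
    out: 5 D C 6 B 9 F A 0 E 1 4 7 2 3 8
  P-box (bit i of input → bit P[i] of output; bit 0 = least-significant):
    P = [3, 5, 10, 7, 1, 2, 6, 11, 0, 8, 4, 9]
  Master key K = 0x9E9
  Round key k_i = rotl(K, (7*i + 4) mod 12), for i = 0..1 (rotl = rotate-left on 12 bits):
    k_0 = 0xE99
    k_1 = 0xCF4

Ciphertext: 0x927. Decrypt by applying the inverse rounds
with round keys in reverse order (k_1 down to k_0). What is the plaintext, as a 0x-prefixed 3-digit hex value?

s_0 = ciphertext = 0x927
s_1 = InvRound(s_0, k_1) = 0xC02
s_2 = InvRound(s_1, k_0) = 0x1A5

0x1A5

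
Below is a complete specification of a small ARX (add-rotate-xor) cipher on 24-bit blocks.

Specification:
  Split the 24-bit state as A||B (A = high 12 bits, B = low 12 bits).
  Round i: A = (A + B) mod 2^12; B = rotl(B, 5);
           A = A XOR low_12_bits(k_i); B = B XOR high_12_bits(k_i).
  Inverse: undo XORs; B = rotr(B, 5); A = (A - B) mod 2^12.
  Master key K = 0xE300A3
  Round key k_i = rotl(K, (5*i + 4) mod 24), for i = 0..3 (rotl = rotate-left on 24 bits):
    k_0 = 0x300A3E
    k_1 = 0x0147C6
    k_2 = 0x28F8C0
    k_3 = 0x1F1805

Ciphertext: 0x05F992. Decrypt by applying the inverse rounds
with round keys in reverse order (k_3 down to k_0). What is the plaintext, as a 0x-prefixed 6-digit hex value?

s_0 = ciphertext = 0x05F992
s_1 = InvRound(s_0, k_3) = 0x6971C3
s_2 = InvRound(s_1, k_2) = 0x83D61A
s_3 = InvRound(s_2, k_1) = 0x8CB730
s_4 = InvRound(s_3, k_0) = 0xAD4821

0xAD4821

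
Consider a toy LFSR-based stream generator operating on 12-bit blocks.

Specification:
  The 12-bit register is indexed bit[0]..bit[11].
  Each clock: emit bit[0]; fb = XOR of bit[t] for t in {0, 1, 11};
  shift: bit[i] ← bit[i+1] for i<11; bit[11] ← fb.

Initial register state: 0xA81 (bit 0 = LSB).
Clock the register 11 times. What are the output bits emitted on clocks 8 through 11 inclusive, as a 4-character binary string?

1010

reg_0 = 0xA81
clock 1: out=1, reg = 0x540
clock 2: out=0, reg = 0x2A0
clock 3: out=0, reg = 0x150
clock 4: out=0, reg = 0x0A8
clock 5: out=0, reg = 0x054
clock 6: out=0, reg = 0x02A
clock 7: out=0, reg = 0x815
clock 8: out=1, reg = 0x40A
clock 9: out=0, reg = 0xA05
clock 10: out=1, reg = 0x502
clock 11: out=0, reg = 0xA81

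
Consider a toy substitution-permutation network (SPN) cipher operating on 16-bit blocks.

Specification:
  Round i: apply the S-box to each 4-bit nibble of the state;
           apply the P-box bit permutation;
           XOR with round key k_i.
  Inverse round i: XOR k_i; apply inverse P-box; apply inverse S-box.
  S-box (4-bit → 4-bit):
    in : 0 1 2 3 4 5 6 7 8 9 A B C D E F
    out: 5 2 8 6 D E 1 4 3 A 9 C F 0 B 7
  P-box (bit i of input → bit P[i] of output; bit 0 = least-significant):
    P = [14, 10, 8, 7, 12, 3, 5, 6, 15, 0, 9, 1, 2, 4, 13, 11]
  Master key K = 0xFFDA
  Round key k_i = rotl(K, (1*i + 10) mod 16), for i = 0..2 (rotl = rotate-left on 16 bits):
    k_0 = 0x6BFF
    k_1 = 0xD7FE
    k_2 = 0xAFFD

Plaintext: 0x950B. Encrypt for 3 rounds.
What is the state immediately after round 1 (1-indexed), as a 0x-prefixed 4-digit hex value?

0x704C

s_0 = plaintext = 0x950B
s_1 = Round(s_0, k_0) = 0x704C
s_2 = Round(s_1, k_1) = 0x201E
s_3 = Round(s_2, k_2) = 0x6175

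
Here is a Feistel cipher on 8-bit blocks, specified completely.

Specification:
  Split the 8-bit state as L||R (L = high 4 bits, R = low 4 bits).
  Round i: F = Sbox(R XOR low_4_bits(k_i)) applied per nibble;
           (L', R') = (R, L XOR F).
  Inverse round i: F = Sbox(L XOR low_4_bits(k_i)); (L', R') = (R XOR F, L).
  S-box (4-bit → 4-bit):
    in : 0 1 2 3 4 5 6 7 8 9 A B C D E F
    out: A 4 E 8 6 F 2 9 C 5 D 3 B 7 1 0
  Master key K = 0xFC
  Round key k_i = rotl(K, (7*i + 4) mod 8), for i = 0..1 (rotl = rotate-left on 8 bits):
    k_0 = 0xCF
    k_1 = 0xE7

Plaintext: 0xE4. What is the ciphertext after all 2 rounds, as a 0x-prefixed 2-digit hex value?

0xD9

s_0 = plaintext = 0xE4
s_1 = Round(s_0, k_0) = 0x4D
s_2 = Round(s_1, k_1) = 0xD9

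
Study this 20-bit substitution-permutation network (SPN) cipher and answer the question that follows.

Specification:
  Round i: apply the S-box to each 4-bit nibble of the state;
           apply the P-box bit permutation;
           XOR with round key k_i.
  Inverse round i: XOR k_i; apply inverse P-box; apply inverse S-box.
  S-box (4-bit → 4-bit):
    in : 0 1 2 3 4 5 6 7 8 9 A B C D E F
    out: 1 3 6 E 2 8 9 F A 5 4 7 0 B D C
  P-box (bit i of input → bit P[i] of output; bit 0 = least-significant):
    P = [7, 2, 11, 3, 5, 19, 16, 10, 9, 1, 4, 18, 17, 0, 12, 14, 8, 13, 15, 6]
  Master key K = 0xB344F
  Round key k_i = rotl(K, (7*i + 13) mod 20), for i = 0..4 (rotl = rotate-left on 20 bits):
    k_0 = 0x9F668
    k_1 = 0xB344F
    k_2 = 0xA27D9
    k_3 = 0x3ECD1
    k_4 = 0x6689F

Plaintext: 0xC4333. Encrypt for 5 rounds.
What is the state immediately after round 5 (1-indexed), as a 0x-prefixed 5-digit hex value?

0xFD18E

s_0 = plaintext = 0xC4333
s_1 = Round(s_0, k_0) = 0x4FA77
s_2 = Round(s_1, k_1) = 0x248F3
s_3 = Round(s_2, k_2) = 0xF8BD6
s_4 = Round(s_3, k_3) = 0xB2A2A
s_5 = Round(s_4, k_4) = 0xFD18E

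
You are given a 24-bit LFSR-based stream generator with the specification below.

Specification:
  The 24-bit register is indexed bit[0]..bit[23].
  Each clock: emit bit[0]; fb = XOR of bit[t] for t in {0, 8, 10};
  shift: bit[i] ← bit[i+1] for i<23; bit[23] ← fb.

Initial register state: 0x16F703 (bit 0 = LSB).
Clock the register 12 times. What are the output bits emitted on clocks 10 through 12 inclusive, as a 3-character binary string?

110

reg_0 = 0x16F703
clock 1: out=1, reg = 0x8B7B81
clock 2: out=1, reg = 0x45BDC0
clock 3: out=0, reg = 0x22DEE0
clock 4: out=0, reg = 0x916F70
clock 5: out=0, reg = 0x48B7B8
clock 6: out=0, reg = 0x245BDC
clock 7: out=0, reg = 0x922DEE
clock 8: out=0, reg = 0x4916F7
clock 9: out=1, reg = 0x248B7B
clock 10: out=1, reg = 0x1245BD
clock 11: out=1, reg = 0x8922DE
clock 12: out=0, reg = 0x44916F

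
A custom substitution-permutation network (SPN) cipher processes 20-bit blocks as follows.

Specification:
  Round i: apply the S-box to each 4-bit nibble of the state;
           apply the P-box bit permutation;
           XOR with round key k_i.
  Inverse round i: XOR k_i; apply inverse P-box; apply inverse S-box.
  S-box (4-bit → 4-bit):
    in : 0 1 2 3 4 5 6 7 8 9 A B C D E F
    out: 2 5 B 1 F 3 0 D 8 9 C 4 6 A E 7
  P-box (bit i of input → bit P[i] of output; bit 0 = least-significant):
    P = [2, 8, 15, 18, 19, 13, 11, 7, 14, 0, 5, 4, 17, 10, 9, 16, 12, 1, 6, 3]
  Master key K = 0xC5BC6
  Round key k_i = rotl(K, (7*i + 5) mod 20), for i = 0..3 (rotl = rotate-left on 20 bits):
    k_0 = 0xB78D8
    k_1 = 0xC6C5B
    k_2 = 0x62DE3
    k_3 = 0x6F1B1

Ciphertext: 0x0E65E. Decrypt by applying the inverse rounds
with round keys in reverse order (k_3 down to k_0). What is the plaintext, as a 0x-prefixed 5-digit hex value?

0x4517A

s_0 = ciphertext = 0x0E65E
s_1 = InvRound(s_0, k_3) = 0x4FC82
s_2 = InvRound(s_1, k_2) = 0x13F6C
s_3 = InvRound(s_2, k_1) = 0x5A432
s_4 = InvRound(s_3, k_0) = 0x4517A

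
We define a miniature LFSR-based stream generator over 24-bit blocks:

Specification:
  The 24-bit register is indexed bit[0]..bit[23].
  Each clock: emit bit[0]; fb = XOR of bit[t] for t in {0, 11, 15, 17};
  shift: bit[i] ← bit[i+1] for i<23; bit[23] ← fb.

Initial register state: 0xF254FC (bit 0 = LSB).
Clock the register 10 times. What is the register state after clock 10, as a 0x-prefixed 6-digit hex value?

reg_0 = 0xF254FC
clock 1: out=0, reg = 0xF92A7E
clock 2: out=0, reg = 0xFC953F
clock 3: out=1, reg = 0x7E4A9F
clock 4: out=1, reg = 0xBF254F
clock 5: out=1, reg = 0x5F92A7
clock 6: out=1, reg = 0xAFC953
clock 7: out=1, reg = 0x57E4A9
clock 8: out=1, reg = 0xABF254
clock 9: out=0, reg = 0x55F92A
clock 10: out=0, reg = 0x2AFC95

0x2AFC95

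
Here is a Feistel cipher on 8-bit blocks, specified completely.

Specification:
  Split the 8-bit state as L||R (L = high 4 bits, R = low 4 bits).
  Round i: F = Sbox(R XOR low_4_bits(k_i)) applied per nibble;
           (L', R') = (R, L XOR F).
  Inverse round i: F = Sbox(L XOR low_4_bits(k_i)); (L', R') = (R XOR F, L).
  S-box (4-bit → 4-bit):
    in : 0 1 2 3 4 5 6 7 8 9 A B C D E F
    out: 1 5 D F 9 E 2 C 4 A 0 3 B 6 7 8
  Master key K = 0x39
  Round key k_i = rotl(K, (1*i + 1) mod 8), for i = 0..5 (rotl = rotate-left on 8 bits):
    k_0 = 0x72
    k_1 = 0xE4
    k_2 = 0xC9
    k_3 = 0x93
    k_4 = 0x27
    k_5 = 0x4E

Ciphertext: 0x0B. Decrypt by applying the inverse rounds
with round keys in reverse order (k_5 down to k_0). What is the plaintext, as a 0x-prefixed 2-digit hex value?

0xEA

s_0 = ciphertext = 0x0B
s_1 = InvRound(s_0, k_5) = 0xC0
s_2 = InvRound(s_1, k_4) = 0x3C
s_3 = InvRound(s_2, k_3) = 0xD3
s_4 = InvRound(s_3, k_2) = 0xAD
s_5 = InvRound(s_4, k_1) = 0xAA
s_6 = InvRound(s_5, k_0) = 0xEA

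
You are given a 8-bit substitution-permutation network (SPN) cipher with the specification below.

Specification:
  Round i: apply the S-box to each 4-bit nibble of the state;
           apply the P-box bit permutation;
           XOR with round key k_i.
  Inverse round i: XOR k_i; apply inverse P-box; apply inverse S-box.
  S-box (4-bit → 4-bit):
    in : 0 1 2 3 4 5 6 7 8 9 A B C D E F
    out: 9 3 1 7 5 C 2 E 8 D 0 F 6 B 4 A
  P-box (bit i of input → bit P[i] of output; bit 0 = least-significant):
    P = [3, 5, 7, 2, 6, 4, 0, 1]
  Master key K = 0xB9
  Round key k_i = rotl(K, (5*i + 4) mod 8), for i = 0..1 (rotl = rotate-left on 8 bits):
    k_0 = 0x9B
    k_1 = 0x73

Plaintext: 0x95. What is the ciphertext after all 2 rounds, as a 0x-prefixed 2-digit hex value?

0xD0

s_0 = plaintext = 0x95
s_1 = Round(s_0, k_0) = 0x5C
s_2 = Round(s_1, k_1) = 0xD0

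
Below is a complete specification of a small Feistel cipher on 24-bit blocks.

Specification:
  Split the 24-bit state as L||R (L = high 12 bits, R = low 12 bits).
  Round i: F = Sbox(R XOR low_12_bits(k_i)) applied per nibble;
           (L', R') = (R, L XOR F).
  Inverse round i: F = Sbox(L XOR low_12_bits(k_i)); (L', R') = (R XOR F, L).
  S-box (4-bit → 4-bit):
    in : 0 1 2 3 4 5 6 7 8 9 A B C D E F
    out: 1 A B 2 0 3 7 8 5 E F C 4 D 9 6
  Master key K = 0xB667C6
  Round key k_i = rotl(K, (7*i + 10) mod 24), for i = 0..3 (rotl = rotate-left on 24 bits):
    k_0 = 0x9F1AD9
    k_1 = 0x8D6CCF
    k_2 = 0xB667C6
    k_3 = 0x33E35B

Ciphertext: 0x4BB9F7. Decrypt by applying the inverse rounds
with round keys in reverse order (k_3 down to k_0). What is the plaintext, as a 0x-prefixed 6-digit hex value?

s_0 = ciphertext = 0x4BB9F7
s_1 = InvRound(s_0, k_3) = 0x1664BB
s_2 = InvRound(s_1, k_2) = 0x34A166
s_3 = InvRound(s_2, k_1) = 0x73534A
s_4 = InvRound(s_3, k_0) = 0xEDE735

0xEDE735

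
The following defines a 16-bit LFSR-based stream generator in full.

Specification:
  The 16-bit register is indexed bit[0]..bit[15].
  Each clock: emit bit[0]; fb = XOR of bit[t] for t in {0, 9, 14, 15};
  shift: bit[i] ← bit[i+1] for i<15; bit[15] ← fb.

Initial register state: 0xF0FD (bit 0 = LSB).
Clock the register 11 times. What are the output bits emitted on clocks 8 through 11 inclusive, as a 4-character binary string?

1000

reg_0 = 0xF0FD
clock 1: out=1, reg = 0xF87E
clock 2: out=0, reg = 0x7C3F
clock 3: out=1, reg = 0x3E1F
clock 4: out=1, reg = 0x1F0F
clock 5: out=1, reg = 0x0F87
clock 6: out=1, reg = 0x07C3
clock 7: out=1, reg = 0x03E1
clock 8: out=1, reg = 0x01F0
clock 9: out=0, reg = 0x00F8
clock 10: out=0, reg = 0x007C
clock 11: out=0, reg = 0x003E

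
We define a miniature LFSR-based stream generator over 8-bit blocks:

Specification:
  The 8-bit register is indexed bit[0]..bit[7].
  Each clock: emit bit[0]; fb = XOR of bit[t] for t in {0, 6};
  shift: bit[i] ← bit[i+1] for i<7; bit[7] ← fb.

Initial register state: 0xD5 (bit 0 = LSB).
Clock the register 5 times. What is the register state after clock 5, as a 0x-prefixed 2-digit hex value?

reg_0 = 0xD5
clock 1: out=1, reg = 0x6A
clock 2: out=0, reg = 0xB5
clock 3: out=1, reg = 0xDA
clock 4: out=0, reg = 0xED
clock 5: out=1, reg = 0x76

0x76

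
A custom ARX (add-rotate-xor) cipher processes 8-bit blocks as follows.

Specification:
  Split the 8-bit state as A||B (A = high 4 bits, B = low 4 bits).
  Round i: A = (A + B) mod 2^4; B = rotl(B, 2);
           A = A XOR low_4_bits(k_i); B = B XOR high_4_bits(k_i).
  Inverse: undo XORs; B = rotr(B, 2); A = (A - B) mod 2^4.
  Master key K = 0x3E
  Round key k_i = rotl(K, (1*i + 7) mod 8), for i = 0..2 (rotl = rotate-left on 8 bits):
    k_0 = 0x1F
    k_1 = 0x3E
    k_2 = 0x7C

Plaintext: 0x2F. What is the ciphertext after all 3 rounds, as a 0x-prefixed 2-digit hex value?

s_0 = plaintext = 0x2F
s_1 = Round(s_0, k_0) = 0xEE
s_2 = Round(s_1, k_1) = 0x28
s_3 = Round(s_2, k_2) = 0x65

0x65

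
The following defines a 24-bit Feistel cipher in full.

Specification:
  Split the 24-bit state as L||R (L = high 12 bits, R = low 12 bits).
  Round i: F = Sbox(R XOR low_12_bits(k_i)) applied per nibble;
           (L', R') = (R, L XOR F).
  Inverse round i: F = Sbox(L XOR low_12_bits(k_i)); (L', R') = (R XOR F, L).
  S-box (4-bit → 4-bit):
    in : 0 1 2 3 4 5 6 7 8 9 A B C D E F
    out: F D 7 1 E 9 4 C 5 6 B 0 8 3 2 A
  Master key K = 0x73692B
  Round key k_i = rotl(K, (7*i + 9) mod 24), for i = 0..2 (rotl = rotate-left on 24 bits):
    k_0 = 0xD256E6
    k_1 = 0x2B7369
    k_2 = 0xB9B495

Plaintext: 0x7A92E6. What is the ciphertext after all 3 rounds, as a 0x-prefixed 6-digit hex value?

0x9FCA10

s_0 = plaintext = 0x7A92E6
s_1 = Round(s_0, k_0) = 0x2E6956
s_2 = Round(s_1, k_1) = 0x9569FC
s_3 = Round(s_2, k_2) = 0x9FCA10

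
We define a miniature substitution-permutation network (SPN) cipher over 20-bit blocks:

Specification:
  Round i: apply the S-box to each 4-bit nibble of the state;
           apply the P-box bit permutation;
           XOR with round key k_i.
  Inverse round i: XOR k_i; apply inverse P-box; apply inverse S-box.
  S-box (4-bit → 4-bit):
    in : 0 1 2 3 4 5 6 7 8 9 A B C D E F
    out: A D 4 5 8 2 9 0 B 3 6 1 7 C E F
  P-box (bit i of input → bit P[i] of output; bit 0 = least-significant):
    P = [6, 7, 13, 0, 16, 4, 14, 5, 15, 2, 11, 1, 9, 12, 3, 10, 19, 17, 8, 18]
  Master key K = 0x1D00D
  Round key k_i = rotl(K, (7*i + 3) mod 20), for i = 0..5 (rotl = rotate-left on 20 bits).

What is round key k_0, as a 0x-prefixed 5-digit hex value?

K = 0x1D00D
k_0 = rotl(K, (7*0+3) mod 20) = rotl(K, 3) = 0xE8068

0xE8068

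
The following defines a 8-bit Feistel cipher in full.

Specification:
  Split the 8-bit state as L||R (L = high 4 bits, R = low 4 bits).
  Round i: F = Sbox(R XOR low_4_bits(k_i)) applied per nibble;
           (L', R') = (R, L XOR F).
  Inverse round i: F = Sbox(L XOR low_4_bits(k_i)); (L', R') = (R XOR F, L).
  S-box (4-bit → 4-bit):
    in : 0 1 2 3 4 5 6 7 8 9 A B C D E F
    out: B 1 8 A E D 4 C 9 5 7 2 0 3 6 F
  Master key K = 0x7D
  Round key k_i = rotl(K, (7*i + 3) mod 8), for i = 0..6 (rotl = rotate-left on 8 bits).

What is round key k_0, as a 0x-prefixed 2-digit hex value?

0xEB

K = 0x7D
k_0 = rotl(K, (7*0+3) mod 8) = rotl(K, 3) = 0xEB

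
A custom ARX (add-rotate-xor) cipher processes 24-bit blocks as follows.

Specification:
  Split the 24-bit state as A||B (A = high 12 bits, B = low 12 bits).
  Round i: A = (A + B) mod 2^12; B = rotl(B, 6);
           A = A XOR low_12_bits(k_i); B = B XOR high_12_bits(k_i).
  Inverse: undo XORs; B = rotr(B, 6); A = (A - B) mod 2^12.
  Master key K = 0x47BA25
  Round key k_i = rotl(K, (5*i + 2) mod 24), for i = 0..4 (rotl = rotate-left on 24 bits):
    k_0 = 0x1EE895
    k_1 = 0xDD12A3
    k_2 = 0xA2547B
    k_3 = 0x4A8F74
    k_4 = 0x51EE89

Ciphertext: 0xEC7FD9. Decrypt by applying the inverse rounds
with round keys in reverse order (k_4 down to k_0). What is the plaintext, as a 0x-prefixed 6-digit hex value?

s_0 = ciphertext = 0xEC7FD9
s_1 = InvRound(s_0, k_4) = 0xE631EB
s_2 = InvRound(s_1, k_3) = 0x0420D5
s_3 = InvRound(s_2, k_2) = 0x80EC2B
s_4 = InvRound(s_3, k_1) = 0xC26E87
s_5 = InvRound(s_4, k_0) = 0xA36A7D

0xA36A7D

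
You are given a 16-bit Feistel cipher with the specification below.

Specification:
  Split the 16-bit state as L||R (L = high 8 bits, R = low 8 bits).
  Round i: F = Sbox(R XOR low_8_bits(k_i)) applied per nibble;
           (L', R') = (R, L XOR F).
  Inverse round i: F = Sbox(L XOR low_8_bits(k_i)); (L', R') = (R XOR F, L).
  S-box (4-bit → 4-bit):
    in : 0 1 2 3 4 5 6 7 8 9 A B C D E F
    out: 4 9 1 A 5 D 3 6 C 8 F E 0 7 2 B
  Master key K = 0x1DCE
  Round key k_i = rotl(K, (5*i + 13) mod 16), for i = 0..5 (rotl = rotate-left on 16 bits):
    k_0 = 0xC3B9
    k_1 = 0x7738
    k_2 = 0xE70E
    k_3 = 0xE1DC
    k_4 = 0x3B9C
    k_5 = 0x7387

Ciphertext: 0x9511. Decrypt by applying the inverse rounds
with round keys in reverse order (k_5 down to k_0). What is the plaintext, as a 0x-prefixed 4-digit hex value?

0x7C3A

s_0 = ciphertext = 0x9511
s_1 = InvRound(s_0, k_5) = 0x8095
s_2 = InvRound(s_1, k_4) = 0x0580
s_3 = InvRound(s_2, k_3) = 0xF805
s_4 = InvRound(s_3, k_2) = 0xB6F8
s_5 = InvRound(s_4, k_1) = 0x3AB6
s_6 = InvRound(s_5, k_0) = 0x7C3A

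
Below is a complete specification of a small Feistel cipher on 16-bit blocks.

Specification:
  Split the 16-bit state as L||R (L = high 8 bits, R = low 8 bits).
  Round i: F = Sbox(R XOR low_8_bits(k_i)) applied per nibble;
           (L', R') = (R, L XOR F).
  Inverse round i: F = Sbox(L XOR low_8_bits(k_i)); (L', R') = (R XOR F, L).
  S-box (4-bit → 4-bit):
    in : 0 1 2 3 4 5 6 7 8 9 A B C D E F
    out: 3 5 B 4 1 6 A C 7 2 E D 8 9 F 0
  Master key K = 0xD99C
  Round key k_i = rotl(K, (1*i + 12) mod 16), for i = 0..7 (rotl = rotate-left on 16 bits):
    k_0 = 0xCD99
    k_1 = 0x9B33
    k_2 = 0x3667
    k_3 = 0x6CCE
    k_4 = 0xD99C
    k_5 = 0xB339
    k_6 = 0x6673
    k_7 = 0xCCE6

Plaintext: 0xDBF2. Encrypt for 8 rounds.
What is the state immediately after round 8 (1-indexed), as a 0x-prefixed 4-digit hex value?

s_0 = plaintext = 0xDBF2
s_1 = Round(s_0, k_0) = 0xF276
s_2 = Round(s_1, k_1) = 0x76E4
s_3 = Round(s_2, k_2) = 0xE402
s_4 = Round(s_3, k_3) = 0x026C
s_5 = Round(s_4, k_4) = 0x6C01
s_6 = Round(s_5, k_5) = 0x012B
s_7 = Round(s_6, k_6) = 0x2B66
s_8 = Round(s_7, k_7) = 0x6658

0x6658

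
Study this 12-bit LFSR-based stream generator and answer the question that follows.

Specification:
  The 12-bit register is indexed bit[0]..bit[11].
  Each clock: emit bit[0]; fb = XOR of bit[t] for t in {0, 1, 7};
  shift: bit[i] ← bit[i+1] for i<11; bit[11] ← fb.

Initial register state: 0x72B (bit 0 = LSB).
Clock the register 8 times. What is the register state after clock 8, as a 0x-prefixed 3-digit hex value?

0xB07

reg_0 = 0x72B
clock 1: out=1, reg = 0x395
clock 2: out=1, reg = 0x1CA
clock 3: out=0, reg = 0x0E5
clock 4: out=1, reg = 0x072
clock 5: out=0, reg = 0x839
clock 6: out=1, reg = 0xC1C
clock 7: out=0, reg = 0x60E
clock 8: out=0, reg = 0xB07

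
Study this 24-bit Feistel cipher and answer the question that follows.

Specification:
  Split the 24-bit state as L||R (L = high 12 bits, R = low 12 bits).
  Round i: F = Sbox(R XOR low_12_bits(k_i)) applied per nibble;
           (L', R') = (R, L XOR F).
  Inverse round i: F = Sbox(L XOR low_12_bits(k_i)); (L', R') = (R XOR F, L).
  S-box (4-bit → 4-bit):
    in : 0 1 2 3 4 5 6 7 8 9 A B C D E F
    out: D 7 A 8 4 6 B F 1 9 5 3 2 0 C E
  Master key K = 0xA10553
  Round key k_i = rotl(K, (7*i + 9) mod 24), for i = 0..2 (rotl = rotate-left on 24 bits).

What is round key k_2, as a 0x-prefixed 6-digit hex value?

0xD082A9

K = 0xA10553
k_0 = rotl(K, (7*0+9) mod 24) = rotl(K, 9) = 0x0AA742
k_1 = rotl(K, (7*1+9) mod 24) = rotl(K, 16) = 0x53A105
k_2 = rotl(K, (7*2+9) mod 24) = rotl(K, 23) = 0xD082A9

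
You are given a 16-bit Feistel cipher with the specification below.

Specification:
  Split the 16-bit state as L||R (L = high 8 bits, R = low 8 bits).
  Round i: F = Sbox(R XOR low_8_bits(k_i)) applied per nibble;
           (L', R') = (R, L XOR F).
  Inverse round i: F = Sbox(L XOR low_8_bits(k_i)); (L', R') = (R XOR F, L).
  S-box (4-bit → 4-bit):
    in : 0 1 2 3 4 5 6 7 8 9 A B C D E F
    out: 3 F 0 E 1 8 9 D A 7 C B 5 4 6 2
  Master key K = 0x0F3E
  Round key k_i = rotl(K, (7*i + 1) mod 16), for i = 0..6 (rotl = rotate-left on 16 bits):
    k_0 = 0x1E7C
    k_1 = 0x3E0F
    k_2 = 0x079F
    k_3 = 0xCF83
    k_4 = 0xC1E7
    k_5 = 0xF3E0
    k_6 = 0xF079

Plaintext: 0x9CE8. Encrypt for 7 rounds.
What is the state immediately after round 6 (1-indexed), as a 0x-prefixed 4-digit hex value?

0xEFC4

s_0 = plaintext = 0x9CE8
s_1 = Round(s_0, k_0) = 0xE8ED
s_2 = Round(s_1, k_1) = 0xED88
s_3 = Round(s_2, k_2) = 0x8810
s_4 = Round(s_3, k_3) = 0x10F6
s_5 = Round(s_4, k_4) = 0xF6EF
s_6 = Round(s_5, k_5) = 0xEFC4
s_7 = Round(s_6, k_6) = 0xC45B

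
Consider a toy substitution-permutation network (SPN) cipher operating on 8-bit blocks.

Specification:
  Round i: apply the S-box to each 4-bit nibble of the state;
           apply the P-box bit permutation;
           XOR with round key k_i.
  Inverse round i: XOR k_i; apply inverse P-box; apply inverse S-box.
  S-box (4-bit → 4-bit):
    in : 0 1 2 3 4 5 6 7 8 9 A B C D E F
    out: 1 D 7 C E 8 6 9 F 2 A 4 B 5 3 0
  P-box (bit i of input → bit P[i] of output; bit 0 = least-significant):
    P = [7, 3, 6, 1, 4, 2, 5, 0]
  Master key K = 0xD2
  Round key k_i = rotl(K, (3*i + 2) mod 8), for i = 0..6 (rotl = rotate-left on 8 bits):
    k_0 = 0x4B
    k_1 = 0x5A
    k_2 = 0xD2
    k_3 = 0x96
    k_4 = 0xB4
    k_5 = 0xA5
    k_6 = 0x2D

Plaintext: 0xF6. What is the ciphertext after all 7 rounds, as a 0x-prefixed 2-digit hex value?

0x57

s_0 = plaintext = 0xF6
s_1 = Round(s_0, k_0) = 0x03
s_2 = Round(s_1, k_1) = 0x08
s_3 = Round(s_2, k_2) = 0x08
s_4 = Round(s_3, k_3) = 0x4C
s_5 = Round(s_4, k_4) = 0x1B
s_6 = Round(s_5, k_5) = 0xD4
s_7 = Round(s_6, k_6) = 0x57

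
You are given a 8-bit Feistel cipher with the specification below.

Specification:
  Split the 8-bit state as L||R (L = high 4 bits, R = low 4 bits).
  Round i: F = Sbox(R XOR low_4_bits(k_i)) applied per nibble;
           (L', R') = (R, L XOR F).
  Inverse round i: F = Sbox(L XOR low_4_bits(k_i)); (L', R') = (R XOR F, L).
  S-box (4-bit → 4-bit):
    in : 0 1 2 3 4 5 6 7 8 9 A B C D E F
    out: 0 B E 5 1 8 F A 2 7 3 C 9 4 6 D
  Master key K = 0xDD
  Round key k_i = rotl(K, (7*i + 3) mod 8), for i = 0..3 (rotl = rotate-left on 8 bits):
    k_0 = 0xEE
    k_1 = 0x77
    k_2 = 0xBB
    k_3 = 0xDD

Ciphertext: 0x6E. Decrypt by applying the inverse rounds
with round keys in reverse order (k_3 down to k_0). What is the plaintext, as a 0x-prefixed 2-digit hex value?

s_0 = ciphertext = 0x6E
s_1 = InvRound(s_0, k_3) = 0x26
s_2 = InvRound(s_1, k_2) = 0x12
s_3 = InvRound(s_2, k_1) = 0xD1
s_4 = InvRound(s_3, k_0) = 0x4D

0x4D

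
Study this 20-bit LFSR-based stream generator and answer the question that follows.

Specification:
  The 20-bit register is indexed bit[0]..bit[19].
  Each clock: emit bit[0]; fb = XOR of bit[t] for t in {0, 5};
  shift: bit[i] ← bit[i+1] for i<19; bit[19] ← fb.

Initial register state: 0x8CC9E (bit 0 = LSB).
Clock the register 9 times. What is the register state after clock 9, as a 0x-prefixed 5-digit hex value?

0x7D466

reg_0 = 0x8CC9E
clock 1: out=0, reg = 0x4664F
clock 2: out=1, reg = 0xA3327
clock 3: out=1, reg = 0x51993
clock 4: out=1, reg = 0xA8CC9
clock 5: out=1, reg = 0xD4664
clock 6: out=0, reg = 0xEA332
clock 7: out=0, reg = 0xF5199
clock 8: out=1, reg = 0xFA8CC
clock 9: out=0, reg = 0x7D466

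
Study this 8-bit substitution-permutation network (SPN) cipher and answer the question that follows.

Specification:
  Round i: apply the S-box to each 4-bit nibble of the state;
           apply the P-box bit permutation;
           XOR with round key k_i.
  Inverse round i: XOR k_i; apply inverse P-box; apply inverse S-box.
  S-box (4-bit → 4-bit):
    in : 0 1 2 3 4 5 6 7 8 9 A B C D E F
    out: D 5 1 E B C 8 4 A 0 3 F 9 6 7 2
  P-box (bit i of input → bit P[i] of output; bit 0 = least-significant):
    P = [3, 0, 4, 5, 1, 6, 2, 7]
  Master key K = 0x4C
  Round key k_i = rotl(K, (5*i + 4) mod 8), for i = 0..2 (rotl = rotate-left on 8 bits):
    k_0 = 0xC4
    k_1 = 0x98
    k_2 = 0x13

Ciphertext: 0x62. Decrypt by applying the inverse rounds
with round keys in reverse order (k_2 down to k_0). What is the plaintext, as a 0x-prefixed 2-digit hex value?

s_0 = ciphertext = 0x62
s_1 = InvRound(s_0, k_2) = 0xF3
s_2 = InvRound(s_1, k_1) = 0xA4
s_3 = InvRound(s_2, k_0) = 0xF6

0xF6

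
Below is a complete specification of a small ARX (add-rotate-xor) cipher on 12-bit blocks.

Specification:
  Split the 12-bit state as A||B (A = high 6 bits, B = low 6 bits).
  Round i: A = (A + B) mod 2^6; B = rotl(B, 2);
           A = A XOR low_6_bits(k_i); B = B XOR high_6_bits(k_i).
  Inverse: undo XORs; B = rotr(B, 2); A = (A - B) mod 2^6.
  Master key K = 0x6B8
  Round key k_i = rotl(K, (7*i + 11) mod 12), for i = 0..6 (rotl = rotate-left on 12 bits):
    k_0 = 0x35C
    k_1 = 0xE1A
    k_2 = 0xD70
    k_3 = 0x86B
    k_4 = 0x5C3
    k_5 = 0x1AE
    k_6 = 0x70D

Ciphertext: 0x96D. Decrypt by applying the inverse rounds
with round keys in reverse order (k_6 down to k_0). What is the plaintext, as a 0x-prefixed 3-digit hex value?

0xCDA

s_0 = ciphertext = 0x96D
s_1 = InvRound(s_0, k_6) = 0x31C
s_2 = InvRound(s_1, k_5) = 0xF26
s_3 = InvRound(s_2, k_4) = 0x8DC
s_4 = InvRound(s_3, k_3) = 0xA5F
s_5 = InvRound(s_4, k_2) = 0xBEA
s_6 = InvRound(s_5, k_1) = 0x464
s_7 = InvRound(s_6, k_0) = 0xCDA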